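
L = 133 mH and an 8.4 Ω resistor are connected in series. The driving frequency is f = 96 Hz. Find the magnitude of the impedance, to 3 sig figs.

ω = 2πf = 603.2 rad/s
X_L = ωL = 80.2 Ω
Z = 8.40 + j80.2 Ω
|Z| = √(8.40² + 80.2²) = 80.7 Ω

80.7 Ω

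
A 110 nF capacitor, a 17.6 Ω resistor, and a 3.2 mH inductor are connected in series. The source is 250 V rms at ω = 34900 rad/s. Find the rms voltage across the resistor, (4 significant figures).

X_L = ωL = 111.7 Ω
X_C = 1/(ωC) = 260.5 Ω
Net reactance X = X_L − X_C = -148.8 Ω
Z = 17.60 − j148.8 Ω
|Z| = √(17.60² + 148.8²) = 149.8 Ω
I = V/|Z| = 1.668 A
V_R = I·|Z_R| = 1.668 × 17.60 = 29.36 V

29.36 V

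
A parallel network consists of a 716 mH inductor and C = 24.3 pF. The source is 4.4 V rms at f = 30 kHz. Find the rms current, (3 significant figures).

ω = 2πf = 188500 rad/s
X_L = ωL = 135000 Ω
X_C = 1/(ωC) = 218000 Ω
Parallel: admittances add. Y = 1/(jωL) + jωC
Y = (0 − j2.83e-06) S
|Y| = 2.83e-06 S → |Z| = 1/|Y| = 353000 Ω, ∠Z = −∠Y = 90.0°
I = V/|Z| = 4.4/353000 = 12.4 μA

12.4 μA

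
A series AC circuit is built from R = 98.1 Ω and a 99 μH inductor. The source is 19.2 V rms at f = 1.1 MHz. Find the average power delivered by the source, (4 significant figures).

ω = 2πf = 6.912e+06 rad/s
X_L = ωL = 684.2 Ω
Z = 98.10 + j684.2 Ω
|Z| = √(98.10² + 684.2²) = 691.2 Ω
∠Z = arctan(684.2/98.10) = 81.84°
I = V/|Z| = 27.78 mA
P = VI cos φ = 19.2 × 0.02778 × cos(81.84°) = 75.69 mW

75.69 mW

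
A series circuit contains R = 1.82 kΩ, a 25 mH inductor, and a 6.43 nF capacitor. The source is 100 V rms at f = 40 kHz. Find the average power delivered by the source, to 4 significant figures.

514.2 mW

ω = 2πf = 251300 rad/s
X_L = ωL = 6283 Ω
X_C = 1/(ωC) = 618.8 Ω
Net reactance X = X_L − X_C = 5664 Ω
Z = 1820 + j5664 Ω
|Z| = √(1820² + 5664²) = 5950 Ω
∠Z = arctan(5664/1820) = 72.19°
I = V/|Z| = 16.81 mA
P = VI cos φ = 100 × 0.01681 × cos(72.19°) = 514.2 mW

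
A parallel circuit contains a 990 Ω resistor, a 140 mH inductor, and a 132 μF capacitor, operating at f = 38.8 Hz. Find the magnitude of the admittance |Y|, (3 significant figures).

3.05 mS

ω = 2πf = 243.8 rad/s
X_L = ωL = 34.1 Ω
X_C = 1/(ωC) = 31.1 Ω
Parallel: admittances add. Y = 1/R + 1/(jωL) + jωC
Y = (0.00101 + j0.00288) S
|Y| = 0.00305 S → |Z| = 1/|Y| = 328 Ω, ∠Z = −∠Y = -70.7°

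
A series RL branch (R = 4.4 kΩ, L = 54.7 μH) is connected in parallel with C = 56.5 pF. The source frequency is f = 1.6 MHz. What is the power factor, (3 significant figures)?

0.383

ω = 2πf = 1.005e+07 rad/s
X_L = ωL = 550 Ω
X_C = 1/(ωC) = 1760 Ω
Branch 1 (R+jX_L): Z₁ = 4400 + j550 Ω, |Z₁| = 4430 Ω
Branch 2 (−jX_C): Z₂ = −j1760 Ω
Parallel: Z = Z₁Z₂/(Z₁+Z₂), |Z| = 1710 Ω, ∠Z = -67.5°
cos φ = cos(-67.5°) = 0.383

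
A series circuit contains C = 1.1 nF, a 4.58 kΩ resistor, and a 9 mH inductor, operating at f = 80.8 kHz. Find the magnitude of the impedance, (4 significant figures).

5357 Ω

ω = 2πf = 507700 rad/s
X_L = ωL = 4569 Ω
X_C = 1/(ωC) = 1791 Ω
Net reactance X = X_L − X_C = 2778 Ω
Z = 4580 + j2778 Ω
|Z| = √(4580² + 2778²) = 5357 Ω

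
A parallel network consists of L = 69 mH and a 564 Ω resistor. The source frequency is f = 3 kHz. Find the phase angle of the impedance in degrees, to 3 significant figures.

ω = 2πf = 18850 rad/s
X_L = ωL = 1300 Ω
Parallel: admittances add. Y = 1/R + 1/(jωL)
Y = (0.00177 − j0.000769) S
|Y| = 0.00193 S → |Z| = 1/|Y| = 517 Ω, ∠Z = −∠Y = 23.4°

23.4°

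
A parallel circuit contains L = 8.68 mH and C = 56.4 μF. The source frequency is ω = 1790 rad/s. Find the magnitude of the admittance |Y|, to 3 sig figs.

36.6 mS

X_L = ωL = 15.5 Ω
X_C = 1/(ωC) = 9.91 Ω
Parallel: admittances add. Y = 1/(jωL) + jωC
Y = (0 + j0.0366) S
|Y| = 0.0366 S → |Z| = 1/|Y| = 27.3 Ω, ∠Z = −∠Y = -90.0°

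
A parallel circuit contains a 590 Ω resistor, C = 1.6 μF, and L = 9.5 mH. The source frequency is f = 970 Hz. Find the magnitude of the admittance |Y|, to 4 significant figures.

ω = 2πf = 6095 rad/s
X_L = ωL = 57.90 Ω
X_C = 1/(ωC) = 102.5 Ω
Parallel: admittances add. Y = 1/R + 1/(jωL) + jωC
Y = (0.001695 − j0.007520) S
|Y| = 0.007708 S → |Z| = 1/|Y| = 129.7 Ω, ∠Z = −∠Y = 77.30°

7.708 mS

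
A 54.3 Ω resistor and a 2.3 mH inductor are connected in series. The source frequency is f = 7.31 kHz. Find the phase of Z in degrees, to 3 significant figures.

62.8°

ω = 2πf = 45930 rad/s
X_L = ωL = 106 Ω
Z = 54.3 + j106 Ω
|Z| = √(54.3² + 106²) = 119 Ω
∠Z = arctan(106/54.3) = 62.8°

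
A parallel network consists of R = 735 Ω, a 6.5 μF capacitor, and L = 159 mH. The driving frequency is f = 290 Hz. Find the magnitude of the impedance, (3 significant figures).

118 Ω

ω = 2πf = 1822 rad/s
X_L = ωL = 290 Ω
X_C = 1/(ωC) = 84.4 Ω
Parallel: admittances add. Y = 1/R + 1/(jωL) + jωC
Y = (0.00136 + j0.00839) S
|Y| = 0.00850 S → |Z| = 1/|Y| = 118 Ω, ∠Z = −∠Y = -80.8°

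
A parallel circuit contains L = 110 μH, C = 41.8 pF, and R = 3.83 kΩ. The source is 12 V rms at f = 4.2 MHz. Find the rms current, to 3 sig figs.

ω = 2πf = 2.639e+07 rad/s
X_L = ωL = 2900 Ω
X_C = 1/(ωC) = 907 Ω
Parallel: admittances add. Y = 1/R + 1/(jωL) + jωC
Y = (0.000261 + j0.000759) S
|Y| = 0.000802 S → |Z| = 1/|Y| = 1250 Ω, ∠Z = −∠Y = -71.0°
I = V/|Z| = 12/1250 = 9.63 mA

9.63 mA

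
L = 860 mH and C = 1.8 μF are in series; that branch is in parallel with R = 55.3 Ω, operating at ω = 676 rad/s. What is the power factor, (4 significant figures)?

0.9746

X_L = ωL = 581.4 Ω
X_C = 1/(ωC) = 821.8 Ω
Branch 1: Z₁ = R = 55.30 Ω
Branch 2 (series LC): Z₂ = j(X_L − X_C) = −j240.5 Ω
Parallel: Z = Z₁Z₂/(Z₁+Z₂), |Z| = 53.89 Ω, ∠Z = -12.95°
cos φ = cos(-12.95°) = 0.9746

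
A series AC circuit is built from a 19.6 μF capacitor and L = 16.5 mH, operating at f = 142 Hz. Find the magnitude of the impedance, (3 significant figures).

ω = 2πf = 892.2 rad/s
X_L = ωL = 14.7 Ω
X_C = 1/(ωC) = 57.2 Ω
Net reactance X = X_L − X_C = -42.5 Ω
Z = − j42.5 Ω
|Z| = √(0² + 42.5²) = 42.5 Ω

42.5 Ω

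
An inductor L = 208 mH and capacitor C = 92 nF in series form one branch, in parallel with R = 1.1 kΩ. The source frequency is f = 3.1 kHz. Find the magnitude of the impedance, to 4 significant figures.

ω = 2πf = 19480 rad/s
X_L = ωL = 4051 Ω
X_C = 1/(ωC) = 558.0 Ω
Branch 1: Z₁ = R = 1100 Ω
Branch 2 (series LC): Z₂ = j(X_L − X_C) = j3493 Ω
Parallel: Z = Z₁Z₂/(Z₁+Z₂), |Z| = 1049 Ω, ∠Z = 17.48°

1049 Ω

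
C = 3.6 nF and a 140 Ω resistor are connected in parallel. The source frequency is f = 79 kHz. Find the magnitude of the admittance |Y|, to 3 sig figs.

7.36 mS

ω = 2πf = 496400 rad/s
X_C = 1/(ωC) = 560 Ω
Parallel: admittances add. Y = 1/R + jωC
Y = (0.00714 + j0.00179) S
|Y| = 0.00736 S → |Z| = 1/|Y| = 136 Ω, ∠Z = −∠Y = -14.0°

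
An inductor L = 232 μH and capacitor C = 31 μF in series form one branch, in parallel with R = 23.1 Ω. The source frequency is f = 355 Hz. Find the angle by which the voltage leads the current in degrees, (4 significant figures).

ω = 2πf = 2231 rad/s
X_L = ωL = 0.5175 Ω
X_C = 1/(ωC) = 14.46 Ω
Branch 1: Z₁ = R = 23.10 Ω
Branch 2 (series LC): Z₂ = j(X_L − X_C) = −j13.94 Ω
Parallel: Z = Z₁Z₂/(Z₁+Z₂), |Z| = 11.94 Ω, ∠Z = -58.88°

-58.88°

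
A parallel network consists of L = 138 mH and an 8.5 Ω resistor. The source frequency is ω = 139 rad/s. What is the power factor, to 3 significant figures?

X_L = ωL = 19.2 Ω
Parallel: admittances add. Y = 1/R + 1/(jωL)
Y = (0.118 − j0.0521) S
|Y| = 0.129 S → |Z| = 1/|Y| = 7.77 Ω, ∠Z = −∠Y = 23.9°
cos φ = cos(23.9°) = 0.914

0.914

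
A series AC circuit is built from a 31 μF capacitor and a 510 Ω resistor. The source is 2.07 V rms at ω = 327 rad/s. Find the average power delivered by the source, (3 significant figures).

X_C = 1/(ωC) = 98.6 Ω
Z = 510 − j98.6 Ω
|Z| = √(510² + 98.6²) = 519 Ω
∠Z = arctan(-98.6/510) = -10.9°
I = V/|Z| = 3.98 mA
P = VI cos φ = 2.07 × 0.00398 × cos(-10.9°) = 8.10 mW

8.10 mW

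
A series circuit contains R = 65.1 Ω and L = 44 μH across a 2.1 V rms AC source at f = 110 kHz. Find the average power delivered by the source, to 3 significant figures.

ω = 2πf = 691200 rad/s
X_L = ωL = 30.4 Ω
Z = 65.1 + j30.4 Ω
|Z| = √(65.1² + 30.4²) = 71.9 Ω
∠Z = arctan(30.4/65.1) = 25.0°
I = V/|Z| = 29.2 mA
P = VI cos φ = 2.1 × 0.0292 × cos(25.0°) = 55.6 mW

55.6 mW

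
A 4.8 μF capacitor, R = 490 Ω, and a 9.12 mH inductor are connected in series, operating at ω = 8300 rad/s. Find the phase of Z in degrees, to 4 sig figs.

5.895°

X_L = ωL = 75.70 Ω
X_C = 1/(ωC) = 25.10 Ω
Net reactance X = X_L − X_C = 50.60 Ω
Z = 490.0 + j50.60 Ω
|Z| = √(490.0² + 50.60²) = 492.6 Ω
∠Z = arctan(50.60/490.0) = 5.895°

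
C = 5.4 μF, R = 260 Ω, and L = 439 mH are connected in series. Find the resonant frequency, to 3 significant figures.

103 Hz

ω₀ = 1/√(LC) = 1/√(0.439 × 5.4e-06) = 649.5 rad/s
f₀ = ω₀/(2π) = 103 Hz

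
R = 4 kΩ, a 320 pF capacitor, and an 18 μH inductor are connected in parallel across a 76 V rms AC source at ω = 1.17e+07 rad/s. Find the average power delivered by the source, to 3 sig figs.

X_L = ωL = 211 Ω
X_C = 1/(ωC) = 267 Ω
Parallel: admittances add. Y = 1/R + 1/(jωL) + jωC
Y = (0.000250 − j0.00100) S
|Y| = 0.00103 S → |Z| = 1/|Y| = 966 Ω, ∠Z = −∠Y = 76.0°
I = V/|Z| = 78.7 mA
P = VI cos φ = 76 × 0.0787 × cos(76.0°) = 1.44 W

1.44 W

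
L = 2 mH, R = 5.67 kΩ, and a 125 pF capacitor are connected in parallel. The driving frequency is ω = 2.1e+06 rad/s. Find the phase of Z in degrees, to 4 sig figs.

-7.878°

X_L = ωL = 4200 Ω
X_C = 1/(ωC) = 3810 Ω
Parallel: admittances add. Y = 1/R + 1/(jωL) + jωC
Y = (0.0001764 + j2.44e-05) S
|Y| = 0.0001780 S → |Z| = 1/|Y| = 5616 Ω, ∠Z = −∠Y = -7.878°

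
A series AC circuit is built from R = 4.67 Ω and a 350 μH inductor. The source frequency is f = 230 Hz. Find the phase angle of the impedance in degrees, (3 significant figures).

6.18°

ω = 2πf = 1445 rad/s
X_L = ωL = 0.506 Ω
Z = 4.67 + j0.506 Ω
|Z| = √(4.67² + 0.506²) = 4.70 Ω
∠Z = arctan(0.506/4.67) = 6.18°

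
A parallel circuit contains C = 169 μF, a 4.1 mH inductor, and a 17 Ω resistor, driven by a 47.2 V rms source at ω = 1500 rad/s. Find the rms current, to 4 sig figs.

X_L = ωL = 6.150 Ω
X_C = 1/(ωC) = 3.945 Ω
Parallel: admittances add. Y = 1/R + 1/(jωL) + jωC
Y = (0.05882 + j0.09090) S
|Y| = 0.1083 S → |Z| = 1/|Y| = 9.236 Ω, ∠Z = −∠Y = -57.09°
I = V/|Z| = 47.2/9.236 = 5.110 A

5.110 A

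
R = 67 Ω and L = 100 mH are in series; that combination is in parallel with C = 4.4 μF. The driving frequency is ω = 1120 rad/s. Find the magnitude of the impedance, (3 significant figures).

X_L = ωL = 112 Ω
X_C = 1/(ωC) = 203 Ω
Branch 1 (R+jX_L): Z₁ = 67.0 + j112 Ω, |Z₁| = 131 Ω
Branch 2 (−jX_C): Z₂ = −j203 Ω
Parallel: Z = Z₁Z₂/(Z₁+Z₂), |Z| = 234 Ω, ∠Z = 22.7°

234 Ω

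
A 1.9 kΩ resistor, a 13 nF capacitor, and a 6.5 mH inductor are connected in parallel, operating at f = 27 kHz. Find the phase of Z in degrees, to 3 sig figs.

ω = 2πf = 169600 rad/s
X_L = ωL = 1100 Ω
X_C = 1/(ωC) = 453 Ω
Parallel: admittances add. Y = 1/R + 1/(jωL) + jωC
Y = (0.000526 + j0.00130) S
|Y| = 0.00140 S → |Z| = 1/|Y| = 714 Ω, ∠Z = −∠Y = -67.9°

-67.9°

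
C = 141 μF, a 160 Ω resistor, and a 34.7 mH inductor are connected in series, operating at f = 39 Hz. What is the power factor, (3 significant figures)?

0.992

ω = 2πf = 245.0 rad/s
X_L = ωL = 8.50 Ω
X_C = 1/(ωC) = 28.9 Ω
Net reactance X = X_L − X_C = -20.4 Ω
Z = 160 − j20.4 Ω
|Z| = √(160² + 20.4²) = 161 Ω
∠Z = arctan(-20.4/160) = -7.28°
cos φ = cos(-7.28°) = 0.992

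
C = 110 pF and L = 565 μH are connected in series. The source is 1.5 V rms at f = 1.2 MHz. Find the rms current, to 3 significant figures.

ω = 2πf = 7.54e+06 rad/s
X_L = ωL = 4260 Ω
X_C = 1/(ωC) = 1210 Ω
Net reactance X = X_L − X_C = 3050 Ω
Z = j3050 Ω
|Z| = √(0² + 3050²) = 3050 Ω
I = V/|Z| = 1.5/3050 = 491 μA

491 μA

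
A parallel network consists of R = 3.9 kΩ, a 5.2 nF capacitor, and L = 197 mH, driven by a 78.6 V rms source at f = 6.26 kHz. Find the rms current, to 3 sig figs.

ω = 2πf = 39330 rad/s
X_L = ωL = 7750 Ω
X_C = 1/(ωC) = 4890 Ω
Parallel: admittances add. Y = 1/R + 1/(jωL) + jωC
Y = (0.000256 + j7.55e-05) S
|Y| = 0.000267 S → |Z| = 1/|Y| = 3740 Ω, ∠Z = −∠Y = -16.4°
I = V/|Z| = 78.6/3740 = 21.0 mA

21.0 mA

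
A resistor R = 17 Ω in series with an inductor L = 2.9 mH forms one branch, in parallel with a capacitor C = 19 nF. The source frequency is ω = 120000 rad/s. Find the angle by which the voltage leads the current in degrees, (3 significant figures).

X_L = ωL = 348 Ω
X_C = 1/(ωC) = 439 Ω
Branch 1 (R+jX_L): Z₁ = 17.0 + j348 Ω, |Z₁| = 348 Ω
Branch 2 (−jX_C): Z₂ = −j439 Ω
Parallel: Z = Z₁Z₂/(Z₁+Z₂), |Z| = 1660 Ω, ∠Z = 76.6°

76.6°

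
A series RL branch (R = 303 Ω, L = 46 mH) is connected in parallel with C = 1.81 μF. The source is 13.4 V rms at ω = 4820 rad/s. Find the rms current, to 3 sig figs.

100 mA

X_L = ωL = 222 Ω
X_C = 1/(ωC) = 115 Ω
Branch 1 (R+jX_L): Z₁ = 303 + j222 Ω, |Z₁| = 375 Ω
Branch 2 (−jX_C): Z₂ = −j115 Ω
Parallel: Z = Z₁Z₂/(Z₁+Z₂), |Z| = 134 Ω, ∠Z = -73.3°
I = V/|Z| = 13.4/134 = 100 mA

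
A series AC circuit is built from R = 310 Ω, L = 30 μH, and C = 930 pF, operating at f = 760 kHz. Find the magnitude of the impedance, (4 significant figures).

320.6 Ω

ω = 2πf = 4.775e+06 rad/s
X_L = ωL = 143.3 Ω
X_C = 1/(ωC) = 225.2 Ω
Net reactance X = X_L − X_C = -81.92 Ω
Z = 310.0 − j81.92 Ω
|Z| = √(310.0² + 81.92²) = 320.6 Ω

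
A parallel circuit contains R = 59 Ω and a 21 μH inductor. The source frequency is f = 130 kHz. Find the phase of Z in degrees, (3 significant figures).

ω = 2πf = 816800 rad/s
X_L = ωL = 17.2 Ω
Parallel: admittances add. Y = 1/R + 1/(jωL)
Y = (0.0169 − j0.0583) S
|Y| = 0.0607 S → |Z| = 1/|Y| = 16.5 Ω, ∠Z = −∠Y = 73.8°

73.8°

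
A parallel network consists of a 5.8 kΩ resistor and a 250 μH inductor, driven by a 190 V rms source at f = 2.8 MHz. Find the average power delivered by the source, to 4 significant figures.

ω = 2πf = 1.759e+07 rad/s
X_L = ωL = 4398 Ω
Parallel: admittances add. Y = 1/R + 1/(jωL)
Y = (0.0001724 − j0.0002274) S
|Y| = 0.0002853 S → |Z| = 1/|Y| = 3505 Ω, ∠Z = −∠Y = 52.83°
I = V/|Z| = 54.22 mA
P = VI cos φ = 190 × 0.05422 × cos(52.83°) = 6.224 W

6.224 W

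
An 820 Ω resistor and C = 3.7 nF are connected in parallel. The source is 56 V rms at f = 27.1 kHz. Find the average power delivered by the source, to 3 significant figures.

ω = 2πf = 170300 rad/s
X_C = 1/(ωC) = 1590 Ω
Parallel: admittances add. Y = 1/R + jωC
Y = (0.00122 + j0.000630) S
|Y| = 0.00137 S → |Z| = 1/|Y| = 729 Ω, ∠Z = −∠Y = -27.3°
I = V/|Z| = 76.9 mA
P = VI cos φ = 56 × 0.0769 × cos(-27.3°) = 3.82 W

3.82 W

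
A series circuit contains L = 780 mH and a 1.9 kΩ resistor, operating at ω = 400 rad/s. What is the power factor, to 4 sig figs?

0.9868

X_L = ωL = 312.0 Ω
Z = 1900 + j312.0 Ω
|Z| = √(1900² + 312.0²) = 1925 Ω
∠Z = arctan(312.0/1900) = 9.325°
cos φ = cos(9.325°) = 0.9868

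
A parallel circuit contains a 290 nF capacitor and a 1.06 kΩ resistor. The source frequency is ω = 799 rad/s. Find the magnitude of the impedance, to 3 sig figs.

X_C = 1/(ωC) = 4320 Ω
Parallel: admittances add. Y = 1/R + jωC
Y = (0.000943 + j0.000232) S
|Y| = 0.000971 S → |Z| = 1/|Y| = 1030 Ω, ∠Z = −∠Y = -13.8°

1030 Ω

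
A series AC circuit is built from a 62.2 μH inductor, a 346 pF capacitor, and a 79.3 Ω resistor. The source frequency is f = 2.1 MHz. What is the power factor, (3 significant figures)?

ω = 2πf = 1.319e+07 rad/s
X_L = ωL = 821 Ω
X_C = 1/(ωC) = 219 Ω
Net reactance X = X_L − X_C = 602 Ω
Z = 79.3 + j602 Ω
|Z| = √(79.3² + 602²) = 607 Ω
∠Z = arctan(602/79.3) = 82.5°
cos φ = cos(82.5°) = 0.131

0.131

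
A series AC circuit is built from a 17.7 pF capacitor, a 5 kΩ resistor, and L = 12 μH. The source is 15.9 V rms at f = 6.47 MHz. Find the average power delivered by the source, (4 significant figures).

48.97 mW

ω = 2πf = 4.065e+07 rad/s
X_L = ωL = 487.8 Ω
X_C = 1/(ωC) = 1390 Ω
Net reactance X = X_L − X_C = -901.9 Ω
Z = 5000 − j901.9 Ω
|Z| = √(5000² + 901.9²) = 5081 Ω
∠Z = arctan(-901.9/5000) = -10.23°
I = V/|Z| = 3.129 mA
P = VI cos φ = 15.9 × 0.003129 × cos(-10.23°) = 48.97 mW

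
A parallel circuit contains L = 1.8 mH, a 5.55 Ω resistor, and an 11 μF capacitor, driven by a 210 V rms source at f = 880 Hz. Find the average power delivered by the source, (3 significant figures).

7.95 kW

ω = 2πf = 5529 rad/s
X_L = ωL = 9.95 Ω
X_C = 1/(ωC) = 16.4 Ω
Parallel: admittances add. Y = 1/R + 1/(jωL) + jωC
Y = (0.180 − j0.0397) S
|Y| = 0.184 S → |Z| = 1/|Y| = 5.42 Ω, ∠Z = −∠Y = 12.4°
I = V/|Z| = 38.7 A
P = VI cos φ = 210 × 38.7 × cos(12.4°) = 7.95 kW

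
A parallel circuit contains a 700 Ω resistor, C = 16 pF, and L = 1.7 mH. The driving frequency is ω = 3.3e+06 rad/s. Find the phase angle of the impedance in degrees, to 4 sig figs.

X_L = ωL = 5610 Ω
X_C = 1/(ωC) = 18940 Ω
Parallel: admittances add. Y = 1/R + 1/(jωL) + jωC
Y = (0.001429 − j0.0001255) S
|Y| = 0.001434 S → |Z| = 1/|Y| = 697.3 Ω, ∠Z = −∠Y = 5.019°

5.019°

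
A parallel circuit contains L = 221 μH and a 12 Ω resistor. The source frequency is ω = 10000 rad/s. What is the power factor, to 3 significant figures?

X_L = ωL = 2.21 Ω
Parallel: admittances add. Y = 1/R + 1/(jωL)
Y = (0.0833 − j0.452) S
|Y| = 0.460 S → |Z| = 1/|Y| = 2.17 Ω, ∠Z = −∠Y = 79.6°
cos φ = cos(79.6°) = 0.181

0.181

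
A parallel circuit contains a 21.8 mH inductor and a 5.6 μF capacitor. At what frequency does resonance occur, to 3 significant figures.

456 Hz

ω₀ = 1/√(LC) = 1/√(0.0218 × 5.6e-06) = 2862 rad/s
f₀ = ω₀/(2π) = 456 Hz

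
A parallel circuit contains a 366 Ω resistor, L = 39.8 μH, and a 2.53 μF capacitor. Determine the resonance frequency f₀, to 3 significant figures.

15.9 kHz

ω₀ = 1/√(LC) = 1/√(3.98e-05 × 2.53e-06) = 99650 rad/s
f₀ = ω₀/(2π) = 15.9 kHz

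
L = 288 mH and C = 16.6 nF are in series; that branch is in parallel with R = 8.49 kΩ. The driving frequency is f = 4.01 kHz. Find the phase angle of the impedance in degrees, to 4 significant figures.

ω = 2πf = 25200 rad/s
X_L = ωL = 7256 Ω
X_C = 1/(ωC) = 2391 Ω
Branch 1: Z₁ = R = 8490 Ω
Branch 2 (series LC): Z₂ = j(X_L − X_C) = j4865 Ω
Parallel: Z = Z₁Z₂/(Z₁+Z₂), |Z| = 4221 Ω, ∠Z = 60.18°

60.18°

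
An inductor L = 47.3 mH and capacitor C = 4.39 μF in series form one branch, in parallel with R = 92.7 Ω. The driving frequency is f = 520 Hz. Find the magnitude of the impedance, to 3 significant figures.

62.6 Ω

ω = 2πf = 3267 rad/s
X_L = ωL = 155 Ω
X_C = 1/(ωC) = 69.7 Ω
Branch 1: Z₁ = R = 92.7 Ω
Branch 2 (series LC): Z₂ = j(X_L − X_C) = j84.8 Ω
Parallel: Z = Z₁Z₂/(Z₁+Z₂), |Z| = 62.6 Ω, ∠Z = 47.5°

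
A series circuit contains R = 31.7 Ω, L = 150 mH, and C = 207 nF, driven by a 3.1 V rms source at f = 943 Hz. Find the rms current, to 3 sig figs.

38.8 mA

ω = 2πf = 5925 rad/s
X_L = ωL = 889 Ω
X_C = 1/(ωC) = 815 Ω
Net reactance X = X_L − X_C = 73.4 Ω
Z = 31.7 + j73.4 Ω
|Z| = √(31.7² + 73.4²) = 80.0 Ω
I = V/|Z| = 3.1/80.0 = 38.8 mA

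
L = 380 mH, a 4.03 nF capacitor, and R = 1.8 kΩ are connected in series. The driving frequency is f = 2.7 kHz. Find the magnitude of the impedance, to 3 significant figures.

8380 Ω

ω = 2πf = 16960 rad/s
X_L = ωL = 6450 Ω
X_C = 1/(ωC) = 14600 Ω
Net reactance X = X_L − X_C = -8180 Ω
Z = 1800 − j8180 Ω
|Z| = √(1800² + 8180²) = 8380 Ω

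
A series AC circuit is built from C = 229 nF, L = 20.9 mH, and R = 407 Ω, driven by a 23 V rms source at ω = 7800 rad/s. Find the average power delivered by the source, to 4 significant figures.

666.3 mW

X_L = ωL = 163.0 Ω
X_C = 1/(ωC) = 559.8 Ω
Net reactance X = X_L − X_C = -396.8 Ω
Z = 407.0 − j396.8 Ω
|Z| = √(407.0² + 396.8²) = 568.4 Ω
∠Z = arctan(-396.8/407.0) = -44.27°
I = V/|Z| = 40.46 mA
P = VI cos φ = 23 × 0.04046 × cos(-44.27°) = 666.3 mW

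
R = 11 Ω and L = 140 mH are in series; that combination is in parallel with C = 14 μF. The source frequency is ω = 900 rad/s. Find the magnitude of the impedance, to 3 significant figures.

X_L = ωL = 126 Ω
X_C = 1/(ωC) = 79.4 Ω
Branch 1 (R+jX_L): Z₁ = 11.0 + j126 Ω, |Z₁| = 126 Ω
Branch 2 (−jX_C): Z₂ = −j79.4 Ω
Parallel: Z = Z₁Z₂/(Z₁+Z₂), |Z| = 209 Ω, ∠Z = -81.7°

209 Ω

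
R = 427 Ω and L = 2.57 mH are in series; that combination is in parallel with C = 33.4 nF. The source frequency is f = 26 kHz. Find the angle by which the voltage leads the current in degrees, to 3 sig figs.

-74.5°

ω = 2πf = 163400 rad/s
X_L = ωL = 420 Ω
X_C = 1/(ωC) = 183 Ω
Branch 1 (R+jX_L): Z₁ = 427 + j420 Ω, |Z₁| = 599 Ω
Branch 2 (−jX_C): Z₂ = −j183 Ω
Parallel: Z = Z₁Z₂/(Z₁+Z₂), |Z| = 225 Ω, ∠Z = -74.5°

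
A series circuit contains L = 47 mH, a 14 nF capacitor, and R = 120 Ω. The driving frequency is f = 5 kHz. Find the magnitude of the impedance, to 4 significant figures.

806.1 Ω

ω = 2πf = 31420 rad/s
X_L = ωL = 1477 Ω
X_C = 1/(ωC) = 2274 Ω
Net reactance X = X_L − X_C = -797.1 Ω
Z = 120.0 − j797.1 Ω
|Z| = √(120.0² + 797.1²) = 806.1 Ω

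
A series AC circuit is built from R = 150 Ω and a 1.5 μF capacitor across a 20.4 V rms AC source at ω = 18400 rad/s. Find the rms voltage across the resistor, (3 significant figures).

19.8 V

X_C = 1/(ωC) = 36.2 Ω
Z = 150 − j36.2 Ω
|Z| = √(150² + 36.2²) = 154 Ω
I = V/|Z| = 132 mA
V_R = I·|Z_R| = 0.132 × 150 = 19.8 V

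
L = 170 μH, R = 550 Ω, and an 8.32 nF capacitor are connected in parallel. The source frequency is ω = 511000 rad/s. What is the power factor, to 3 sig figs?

X_L = ωL = 86.9 Ω
X_C = 1/(ωC) = 235 Ω
Parallel: admittances add. Y = 1/R + 1/(jωL) + jωC
Y = (0.00182 − j0.00726) S
|Y| = 0.00748 S → |Z| = 1/|Y| = 134 Ω, ∠Z = −∠Y = 75.9°
cos φ = cos(75.9°) = 0.243

0.243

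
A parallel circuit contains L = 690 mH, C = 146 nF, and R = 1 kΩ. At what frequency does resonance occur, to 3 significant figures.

ω₀ = 1/√(LC) = 1/√(0.69 × 1.46e-07) = 3151 rad/s
f₀ = ω₀/(2π) = 501 Hz

501 Hz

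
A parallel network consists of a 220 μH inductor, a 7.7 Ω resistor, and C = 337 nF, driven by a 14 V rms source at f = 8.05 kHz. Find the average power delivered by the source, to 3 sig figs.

25.5 W

ω = 2πf = 50580 rad/s
X_L = ωL = 11.1 Ω
X_C = 1/(ωC) = 58.7 Ω
Parallel: admittances add. Y = 1/R + 1/(jωL) + jωC
Y = (0.130 − j0.0728) S
|Y| = 0.149 S → |Z| = 1/|Y| = 6.72 Ω, ∠Z = −∠Y = 29.3°
I = V/|Z| = 2.08 A
P = VI cos φ = 14 × 2.08 × cos(29.3°) = 25.5 W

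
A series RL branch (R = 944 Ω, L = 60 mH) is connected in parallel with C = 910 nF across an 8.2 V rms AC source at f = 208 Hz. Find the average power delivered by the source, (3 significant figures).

ω = 2πf = 1307 rad/s
X_L = ωL = 78.4 Ω
X_C = 1/(ωC) = 841 Ω
Branch 1 (R+jX_L): Z₁ = 944 + j78.4 Ω, |Z₁| = 947 Ω
Branch 2 (−jX_C): Z₂ = −j841 Ω
Parallel: Z = Z₁Z₂/(Z₁+Z₂), |Z| = 656 Ω, ∠Z = -46.3°
I = V/|Z| = 12.5 mA
P = VI cos φ = 8.2 × 0.0125 × cos(-46.3°) = 70.7 mW

70.7 mW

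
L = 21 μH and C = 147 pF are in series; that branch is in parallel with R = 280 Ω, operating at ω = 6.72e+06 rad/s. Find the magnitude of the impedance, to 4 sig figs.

X_L = ωL = 141.1 Ω
X_C = 1/(ωC) = 1012 Ω
Branch 1: Z₁ = R = 280.0 Ω
Branch 2 (series LC): Z₂ = j(X_L − X_C) = −j871.2 Ω
Parallel: Z = Z₁Z₂/(Z₁+Z₂), |Z| = 266.6 Ω, ∠Z = -17.82°

266.6 Ω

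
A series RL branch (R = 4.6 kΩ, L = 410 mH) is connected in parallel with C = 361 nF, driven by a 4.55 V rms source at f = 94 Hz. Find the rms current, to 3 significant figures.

1.35 mA

ω = 2πf = 590.6 rad/s
X_L = ωL = 242 Ω
X_C = 1/(ωC) = 4690 Ω
Branch 1 (R+jX_L): Z₁ = 4600 + j242 Ω, |Z₁| = 4610 Ω
Branch 2 (−jX_C): Z₂ = −j4690 Ω
Parallel: Z = Z₁Z₂/(Z₁+Z₂), |Z| = 3380 Ω, ∠Z = -42.9°
I = V/|Z| = 4.55/3380 = 1.35 mA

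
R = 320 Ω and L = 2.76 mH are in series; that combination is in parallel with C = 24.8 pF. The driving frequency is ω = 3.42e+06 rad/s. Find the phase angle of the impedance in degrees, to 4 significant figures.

X_L = ωL = 9439 Ω
X_C = 1/(ωC) = 11790 Ω
Branch 1 (R+jX_L): Z₁ = 320.0 + j9439 Ω, |Z₁| = 9445 Ω
Branch 2 (−jX_C): Z₂ = −j11790 Ω
Parallel: Z = Z₁Z₂/(Z₁+Z₂), |Z| = 46930 Ω, ∠Z = 80.31°

80.31°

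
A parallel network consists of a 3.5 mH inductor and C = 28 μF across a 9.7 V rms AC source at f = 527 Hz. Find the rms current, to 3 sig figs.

ω = 2πf = 3311 rad/s
X_L = ωL = 11.6 Ω
X_C = 1/(ωC) = 10.8 Ω
Parallel: admittances add. Y = 1/(jωL) + jωC
Y = (0 + j0.00643) S
|Y| = 0.00643 S → |Z| = 1/|Y| = 156 Ω, ∠Z = −∠Y = -90.0°
I = V/|Z| = 9.7/156 = 62.4 mA

62.4 mA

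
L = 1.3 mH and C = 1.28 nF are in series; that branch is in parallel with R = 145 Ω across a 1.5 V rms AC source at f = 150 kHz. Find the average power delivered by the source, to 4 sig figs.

15.52 mW

ω = 2πf = 942500 rad/s
X_L = ωL = 1225 Ω
X_C = 1/(ωC) = 828.9 Ω
Branch 1: Z₁ = R = 145.0 Ω
Branch 2 (series LC): Z₂ = j(X_L − X_C) = j396.3 Ω
Parallel: Z = Z₁Z₂/(Z₁+Z₂), |Z| = 136.2 Ω, ∠Z = 20.10°
I = V/|Z| = 11.02 mA
P = VI cos φ = 1.5 × 0.01102 × cos(20.10°) = 15.52 mW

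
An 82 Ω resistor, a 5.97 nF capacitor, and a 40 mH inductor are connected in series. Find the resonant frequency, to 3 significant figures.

ω₀ = 1/√(LC) = 1/√(0.04 × 5.97e-09) = 64710 rad/s
f₀ = ω₀/(2π) = 10.3 kHz

10.3 kHz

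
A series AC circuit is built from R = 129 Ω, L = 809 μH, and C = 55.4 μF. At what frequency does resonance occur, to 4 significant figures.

ω₀ = 1/√(LC) = 1/√(0.000809 × 5.54e-05) = 4724 rad/s
f₀ = ω₀/(2π) = 751.8 Hz

751.8 Hz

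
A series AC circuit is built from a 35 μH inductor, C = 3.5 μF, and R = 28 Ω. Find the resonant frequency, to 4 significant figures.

ω₀ = 1/√(LC) = 1/√(3.5e-05 × 3.5e-06) = 90350 rad/s
f₀ = ω₀/(2π) = 14.38 kHz

14.38 kHz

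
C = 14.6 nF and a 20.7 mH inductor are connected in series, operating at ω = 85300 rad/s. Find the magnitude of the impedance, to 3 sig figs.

X_L = ωL = 1770 Ω
X_C = 1/(ωC) = 803 Ω
Net reactance X = X_L − X_C = 963 Ω
Z = j963 Ω
|Z| = √(0² + 963²) = 963 Ω

963 Ω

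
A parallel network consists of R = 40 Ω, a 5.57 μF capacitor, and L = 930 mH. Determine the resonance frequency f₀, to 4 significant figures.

ω₀ = 1/√(LC) = 1/√(0.93 × 5.57e-06) = 439.4 rad/s
f₀ = ω₀/(2π) = 69.93 Hz

69.93 Hz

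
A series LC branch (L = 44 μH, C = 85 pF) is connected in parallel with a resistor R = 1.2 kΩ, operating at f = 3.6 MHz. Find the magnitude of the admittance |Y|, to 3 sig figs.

ω = 2πf = 2.262e+07 rad/s
X_L = ωL = 995 Ω
X_C = 1/(ωC) = 520 Ω
Branch 1: Z₁ = R = 1200 Ω
Branch 2 (series LC): Z₂ = j(X_L − X_C) = j475 Ω
Parallel: Z = Z₁Z₂/(Z₁+Z₂), |Z| = 442 Ω, ∠Z = 68.4°
|Y| = 1/|Z| = 2.26 mS

2.26 mS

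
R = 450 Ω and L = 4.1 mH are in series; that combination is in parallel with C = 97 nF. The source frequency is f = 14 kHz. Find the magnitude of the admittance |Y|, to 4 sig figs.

ω = 2πf = 87960 rad/s
X_L = ωL = 360.7 Ω
X_C = 1/(ωC) = 117.2 Ω
Branch 1 (R+jX_L): Z₁ = 450.0 + j360.7 Ω, |Z₁| = 576.7 Ω
Branch 2 (−jX_C): Z₂ = −j117.2 Ω
Parallel: Z = Z₁Z₂/(Z₁+Z₂), |Z| = 132.1 Ω, ∠Z = -79.70°
|Y| = 1/|Z| = 7.570 mS

7.570 mS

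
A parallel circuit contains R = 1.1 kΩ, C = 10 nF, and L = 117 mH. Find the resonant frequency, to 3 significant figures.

ω₀ = 1/√(LC) = 1/√(0.117 × 1e-08) = 29240 rad/s
f₀ = ω₀/(2π) = 4.65 kHz

4.65 kHz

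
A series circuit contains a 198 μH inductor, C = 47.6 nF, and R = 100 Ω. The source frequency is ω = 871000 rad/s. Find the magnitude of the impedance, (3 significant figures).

179 Ω

X_L = ωL = 172 Ω
X_C = 1/(ωC) = 24.1 Ω
Net reactance X = X_L − X_C = 148 Ω
Z = 100 + j148 Ω
|Z| = √(100² + 148²) = 179 Ω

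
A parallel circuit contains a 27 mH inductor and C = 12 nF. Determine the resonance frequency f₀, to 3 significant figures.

ω₀ = 1/√(LC) = 1/√(0.027 × 1.2e-08) = 55560 rad/s
f₀ = ω₀/(2π) = 8.84 kHz

8.84 kHz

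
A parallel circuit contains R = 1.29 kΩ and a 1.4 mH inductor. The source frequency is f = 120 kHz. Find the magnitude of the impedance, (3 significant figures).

817 Ω

ω = 2πf = 754000 rad/s
X_L = ωL = 1060 Ω
Parallel: admittances add. Y = 1/R + 1/(jωL)
Y = (0.000775 − j0.000947) S
|Y| = 0.00122 S → |Z| = 1/|Y| = 817 Ω, ∠Z = −∠Y = 50.7°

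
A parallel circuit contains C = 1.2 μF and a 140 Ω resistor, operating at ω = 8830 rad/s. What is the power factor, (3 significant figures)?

0.559

X_C = 1/(ωC) = 94.4 Ω
Parallel: admittances add. Y = 1/R + jωC
Y = (0.00714 + j0.0106) S
|Y| = 0.0128 S → |Z| = 1/|Y| = 78.3 Ω, ∠Z = −∠Y = -56.0°
cos φ = cos(-56.0°) = 0.559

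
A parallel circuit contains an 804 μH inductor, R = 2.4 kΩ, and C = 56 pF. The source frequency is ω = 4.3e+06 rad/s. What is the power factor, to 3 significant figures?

0.993

X_L = ωL = 3460 Ω
X_C = 1/(ωC) = 4150 Ω
Parallel: admittances add. Y = 1/R + 1/(jωL) + jωC
Y = (0.000417 − j4.85e-05) S
|Y| = 0.000419 S → |Z| = 1/|Y| = 2380 Ω, ∠Z = −∠Y = 6.63°
cos φ = cos(6.63°) = 0.993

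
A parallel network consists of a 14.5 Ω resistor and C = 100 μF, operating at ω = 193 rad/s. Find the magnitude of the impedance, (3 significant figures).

14.0 Ω

X_C = 1/(ωC) = 51.8 Ω
Parallel: admittances add. Y = 1/R + jωC
Y = (0.0690 + j0.0193) S
|Y| = 0.0716 S → |Z| = 1/|Y| = 14.0 Ω, ∠Z = −∠Y = -15.6°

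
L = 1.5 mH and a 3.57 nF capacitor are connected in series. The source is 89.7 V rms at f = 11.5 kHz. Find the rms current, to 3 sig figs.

ω = 2πf = 72260 rad/s
X_L = ωL = 108 Ω
X_C = 1/(ωC) = 3880 Ω
Net reactance X = X_L − X_C = -3770 Ω
Z = − j3770 Ω
|Z| = √(0² + 3770²) = 3770 Ω
I = V/|Z| = 89.7/3770 = 23.8 mA

23.8 mA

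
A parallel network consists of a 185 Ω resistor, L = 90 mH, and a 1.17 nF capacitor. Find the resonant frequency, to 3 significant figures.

ω₀ = 1/√(LC) = 1/√(0.09 × 1.17e-09) = 97450 rad/s
f₀ = ω₀/(2π) = 15.5 kHz

15.5 kHz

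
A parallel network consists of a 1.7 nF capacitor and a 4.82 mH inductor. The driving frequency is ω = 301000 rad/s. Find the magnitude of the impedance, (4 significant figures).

X_L = ωL = 1451 Ω
X_C = 1/(ωC) = 1954 Ω
Parallel: admittances add. Y = 1/(jωL) + jωC
Y = (0 − j0.0001776) S
|Y| = 0.0001776 S → |Z| = 1/|Y| = 5632 Ω, ∠Z = −∠Y = 90.00°

5632 Ω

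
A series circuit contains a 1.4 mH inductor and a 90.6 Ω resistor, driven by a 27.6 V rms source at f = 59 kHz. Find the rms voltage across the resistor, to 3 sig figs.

ω = 2πf = 370700 rad/s
X_L = ωL = 519 Ω
Z = 90.6 + j519 Ω
|Z| = √(90.6² + 519²) = 527 Ω
I = V/|Z| = 52.4 mA
V_R = I·|Z_R| = 0.0524 × 90.6 = 4.75 V

4.75 V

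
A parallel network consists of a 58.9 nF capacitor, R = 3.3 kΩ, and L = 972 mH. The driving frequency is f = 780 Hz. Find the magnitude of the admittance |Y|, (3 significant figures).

313 μS

ω = 2πf = 4901 rad/s
X_L = ωL = 4760 Ω
X_C = 1/(ωC) = 3460 Ω
Parallel: admittances add. Y = 1/R + 1/(jωL) + jωC
Y = (0.000303 + j7.87e-05) S
|Y| = 0.000313 S → |Z| = 1/|Y| = 3190 Ω, ∠Z = −∠Y = -14.6°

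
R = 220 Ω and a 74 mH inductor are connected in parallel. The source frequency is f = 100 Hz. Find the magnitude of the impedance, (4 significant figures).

ω = 2πf = 628.3 rad/s
X_L = ωL = 46.50 Ω
Parallel: admittances add. Y = 1/R + 1/(jωL)
Y = (0.004545 − j0.02151) S
|Y| = 0.02198 S → |Z| = 1/|Y| = 45.49 Ω, ∠Z = −∠Y = 78.07°

45.49 Ω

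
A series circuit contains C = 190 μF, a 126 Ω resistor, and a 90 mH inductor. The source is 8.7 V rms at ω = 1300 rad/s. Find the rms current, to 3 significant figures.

X_L = ωL = 117 Ω
X_C = 1/(ωC) = 4.05 Ω
Net reactance X = X_L − X_C = 113 Ω
Z = 126 + j113 Ω
|Z| = √(126² + 113²) = 169 Ω
I = V/|Z| = 8.7/169 = 51.4 mA

51.4 mA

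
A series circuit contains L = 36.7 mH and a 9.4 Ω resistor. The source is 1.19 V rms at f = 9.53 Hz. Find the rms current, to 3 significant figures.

123 mA

ω = 2πf = 59.88 rad/s
X_L = ωL = 2.20 Ω
Z = 9.40 + j2.20 Ω
|Z| = √(9.40² + 2.20²) = 9.65 Ω
I = V/|Z| = 1.19/9.65 = 123 mA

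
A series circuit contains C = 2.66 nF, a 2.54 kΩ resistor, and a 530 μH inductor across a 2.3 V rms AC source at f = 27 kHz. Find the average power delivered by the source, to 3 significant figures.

1.22 mW

ω = 2πf = 169600 rad/s
X_L = ωL = 89.9 Ω
X_C = 1/(ωC) = 2220 Ω
Net reactance X = X_L − X_C = -2130 Ω
Z = 2540 − j2130 Ω
|Z| = √(2540² + 2130²) = 3310 Ω
∠Z = arctan(-2130/2540) = -39.9°
I = V/|Z| = 694 μA
P = VI cos φ = 2.3 × 0.000694 × cos(-39.9°) = 1.22 mW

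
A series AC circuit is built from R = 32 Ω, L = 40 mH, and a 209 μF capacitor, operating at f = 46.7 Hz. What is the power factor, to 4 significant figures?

ω = 2πf = 293.4 rad/s
X_L = ωL = 11.74 Ω
X_C = 1/(ωC) = 16.31 Ω
Net reactance X = X_L − X_C = -4.569 Ω
Z = 32.00 − j4.569 Ω
|Z| = √(32.00² + 4.569²) = 32.32 Ω
∠Z = arctan(-4.569/32.00) = -8.126°
cos φ = cos(-8.126°) = 0.9900

0.9900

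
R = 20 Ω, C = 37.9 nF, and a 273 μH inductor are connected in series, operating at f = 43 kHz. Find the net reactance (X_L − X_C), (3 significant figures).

ω = 2πf = 270200 rad/s
X_L = ωL = 73.8 Ω
X_C = 1/(ωC) = 97.7 Ω
X = 73.8 − 97.7 = -23.9 Ω

-23.9 Ω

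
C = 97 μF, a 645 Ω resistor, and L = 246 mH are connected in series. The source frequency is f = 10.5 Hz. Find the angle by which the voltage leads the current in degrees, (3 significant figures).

-12.2°

ω = 2πf = 65.97 rad/s
X_L = ωL = 16.2 Ω
X_C = 1/(ωC) = 156 Ω
Net reactance X = X_L − X_C = -140 Ω
Z = 645 − j140 Ω
|Z| = √(645² + 140²) = 660 Ω
∠Z = arctan(-140/645) = -12.2°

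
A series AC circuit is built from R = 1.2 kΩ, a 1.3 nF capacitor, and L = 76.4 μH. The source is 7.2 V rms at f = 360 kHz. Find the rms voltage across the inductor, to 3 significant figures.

1.03 V

ω = 2πf = 2.262e+06 rad/s
X_L = ωL = 173 Ω
X_C = 1/(ωC) = 340 Ω
Net reactance X = X_L − X_C = -167 Ω
Z = 1200 − j167 Ω
|Z| = √(1200² + 167²) = 1210 Ω
I = V/|Z| = 5.94 mA
V_L = I·|Z_L| = 0.00594 × 173 = 1.03 V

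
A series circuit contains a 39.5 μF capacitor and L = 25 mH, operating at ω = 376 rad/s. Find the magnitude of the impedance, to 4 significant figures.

X_L = ωL = 9.400 Ω
X_C = 1/(ωC) = 67.33 Ω
Net reactance X = X_L − X_C = -57.93 Ω
Z = − j57.93 Ω
|Z| = √(0² + 57.93²) = 57.93 Ω

57.93 Ω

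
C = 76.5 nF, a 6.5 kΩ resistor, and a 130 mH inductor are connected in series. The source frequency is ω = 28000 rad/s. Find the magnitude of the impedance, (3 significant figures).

7230 Ω

X_L = ωL = 3640 Ω
X_C = 1/(ωC) = 467 Ω
Net reactance X = X_L − X_C = 3170 Ω
Z = 6500 + j3170 Ω
|Z| = √(6500² + 3170²) = 7230 Ω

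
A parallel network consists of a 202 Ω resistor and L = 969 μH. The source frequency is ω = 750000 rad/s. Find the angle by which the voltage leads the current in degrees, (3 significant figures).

X_L = ωL = 727 Ω
Parallel: admittances add. Y = 1/R + 1/(jωL)
Y = (0.00495 − j0.00138) S
|Y| = 0.00514 S → |Z| = 1/|Y| = 195 Ω, ∠Z = −∠Y = 15.5°

15.5°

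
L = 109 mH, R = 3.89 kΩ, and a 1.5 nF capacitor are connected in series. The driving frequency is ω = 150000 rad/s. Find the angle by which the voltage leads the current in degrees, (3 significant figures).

71.9°

X_L = ωL = 16400 Ω
X_C = 1/(ωC) = 4440 Ω
Net reactance X = X_L − X_C = 11900 Ω
Z = 3890 + j11900 Ω
|Z| = √(3890² + 11900²) = 12500 Ω
∠Z = arctan(11900/3890) = 71.9°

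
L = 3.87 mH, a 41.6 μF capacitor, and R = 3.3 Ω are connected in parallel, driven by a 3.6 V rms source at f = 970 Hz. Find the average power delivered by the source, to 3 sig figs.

3.93 W

ω = 2πf = 6095 rad/s
X_L = ωL = 23.6 Ω
X_C = 1/(ωC) = 3.94 Ω
Parallel: admittances add. Y = 1/R + 1/(jωL) + jωC
Y = (0.303 + j0.211) S
|Y| = 0.369 S → |Z| = 1/|Y| = 2.71 Ω, ∠Z = −∠Y = -34.9°
I = V/|Z| = 1.33 A
P = VI cos φ = 3.6 × 1.33 × cos(-34.9°) = 3.93 W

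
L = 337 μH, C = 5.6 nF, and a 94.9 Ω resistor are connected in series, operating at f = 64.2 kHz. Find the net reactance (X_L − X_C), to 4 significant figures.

-306.7 Ω

ω = 2πf = 403400 rad/s
X_L = ωL = 135.9 Ω
X_C = 1/(ωC) = 442.7 Ω
X = 135.9 − 442.7 = -306.7 Ω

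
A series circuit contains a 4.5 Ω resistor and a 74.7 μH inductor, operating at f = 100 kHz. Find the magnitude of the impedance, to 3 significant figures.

47.2 Ω

ω = 2πf = 628300 rad/s
X_L = ωL = 46.9 Ω
Z = 4.50 + j46.9 Ω
|Z| = √(4.50² + 46.9²) = 47.2 Ω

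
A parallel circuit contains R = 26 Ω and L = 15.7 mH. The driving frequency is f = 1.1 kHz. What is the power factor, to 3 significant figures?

ω = 2πf = 6912 rad/s
X_L = ωL = 109 Ω
Parallel: admittances add. Y = 1/R + 1/(jωL)
Y = (0.0385 − j0.00922) S
|Y| = 0.0396 S → |Z| = 1/|Y| = 25.3 Ω, ∠Z = −∠Y = 13.5°
cos φ = cos(13.5°) = 0.972

0.972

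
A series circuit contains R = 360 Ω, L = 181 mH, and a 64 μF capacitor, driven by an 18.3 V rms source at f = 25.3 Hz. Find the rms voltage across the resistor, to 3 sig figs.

ω = 2πf = 159.0 rad/s
X_L = ωL = 28.8 Ω
X_C = 1/(ωC) = 98.3 Ω
Net reactance X = X_L − X_C = -69.5 Ω
Z = 360 − j69.5 Ω
|Z| = √(360² + 69.5²) = 367 Ω
I = V/|Z| = 49.9 mA
V_R = I·|Z_R| = 0.0499 × 360 = 18.0 V

18.0 V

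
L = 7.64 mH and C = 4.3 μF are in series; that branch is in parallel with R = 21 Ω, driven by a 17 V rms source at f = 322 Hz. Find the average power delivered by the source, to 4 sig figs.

13.76 W

ω = 2πf = 2023 rad/s
X_L = ωL = 15.46 Ω
X_C = 1/(ωC) = 114.9 Ω
Branch 1: Z₁ = R = 21.00 Ω
Branch 2 (series LC): Z₂ = j(X_L − X_C) = −j99.49 Ω
Parallel: Z = Z₁Z₂/(Z₁+Z₂), |Z| = 20.55 Ω, ∠Z = -11.92°
I = V/|Z| = 827.4 mA
P = VI cos φ = 17 × 0.8274 × cos(-11.92°) = 13.76 W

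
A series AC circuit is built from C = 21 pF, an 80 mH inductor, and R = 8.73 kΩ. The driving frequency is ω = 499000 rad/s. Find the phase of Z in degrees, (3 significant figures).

X_L = ωL = 39900 Ω
X_C = 1/(ωC) = 95400 Ω
Net reactance X = X_L − X_C = -55500 Ω
Z = 8730 − j55500 Ω
|Z| = √(8730² + 55500²) = 56200 Ω
∠Z = arctan(-55500/8730) = -81.1°

-81.1°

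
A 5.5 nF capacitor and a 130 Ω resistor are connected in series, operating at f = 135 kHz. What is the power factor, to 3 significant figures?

ω = 2πf = 848200 rad/s
X_C = 1/(ωC) = 214 Ω
Z = 130 − j214 Ω
|Z| = √(130² + 214²) = 251 Ω
∠Z = arctan(-214/130) = -58.8°
cos φ = cos(-58.8°) = 0.519

0.519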